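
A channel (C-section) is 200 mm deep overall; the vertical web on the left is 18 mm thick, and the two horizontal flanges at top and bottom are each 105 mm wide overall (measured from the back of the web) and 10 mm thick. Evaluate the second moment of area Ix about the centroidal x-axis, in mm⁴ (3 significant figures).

Split into non-overlapping primitives; take the origin at the lower-left of the bounding box.
Web: 18 × 200, A = 3 600 mm², y = 100 mm, Ī = 12 000 000 mm⁴.
Top flange (beyond web): 87 × 10, A = 870 mm², y = 195 mm, Ī = 7 250 mm⁴.
Bottom flange (beyond web): 87 × 10, A = 870 mm², y = 5 mm, Ī = 7 250 mm⁴.
By symmetry the centroid is at mid-height, ȳ = 100 mm.
Transfer each piece to the centroidal x-axis using Ī + A·d² with d = y − 100:
  web: d = 0 mm → contributes +12 000 000 mm⁴
  top flange (beyond web): d = 95 mm → contributes +7 859 000 mm⁴
  bottom flange (beyond web): d = -95 mm → contributes +7 859 000 mm⁴
Total I = 27 718 000 mm⁴.

Ix ≈ 2.77 × 10⁷ mm⁴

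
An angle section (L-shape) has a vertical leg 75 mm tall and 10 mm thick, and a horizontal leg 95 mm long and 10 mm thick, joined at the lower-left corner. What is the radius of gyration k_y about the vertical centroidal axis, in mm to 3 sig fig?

Break the section into simple shapes (no overlaps), measuring from the bottom-left corner of the bounding box.
Vertical leg: 10 × 75, A = 750 mm², x = 5 mm, Ī = 6 250 mm⁴.
Horizontal leg (remainder): 85 × 10, A = 850 mm², x = 52.5 mm, Ī = 511 771 mm⁴.
Centroid: x̄ = ΣA·x / ΣA = 30.234 mm.
Transfer each piece to the vertical centroidal axis using Ī + A·d² with d = x − 30.234:
  vertical leg: d = -25.234 mm → contributes +483 830 mm⁴
  horizontal leg (remainder): d = 22.266 mm → contributes +933 165 mm⁴
Total I = 1 416 995 mm⁴.
Radius of gyration: k = √(I/A) = √(1 416 995 / 1 600) = 29.759 mm.

k_y ≈ 29.8 mm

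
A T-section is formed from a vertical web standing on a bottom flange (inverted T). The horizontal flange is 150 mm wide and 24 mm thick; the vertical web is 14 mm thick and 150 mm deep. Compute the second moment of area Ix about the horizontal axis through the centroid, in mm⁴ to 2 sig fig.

Decompose the section into non-overlapping parts with the origin at the bottom-left of its bounding rectangle.
Flange: 150 × 24, A = 3 600 mm², y = 12 mm, Ī = 172 800 mm⁴.
Web: 14 × 150, A = 2 100 mm², y = 99 mm, Ī = 3 937 500 mm⁴.
Centroid: ȳ = ΣA·y / ΣA = 44.05 mm.
Transfer each piece to the horizontal axis through the centroid using Ī + A·d² with d = y − 44.05:
  flange: d = -32.05 mm → contributes +3 871 336 mm⁴
  web: d = 54.95 mm → contributes +10 277 848 mm⁴
Total I = 14 149 184 mm⁴.

Ix ≈ 1.4 × 10⁷ mm⁴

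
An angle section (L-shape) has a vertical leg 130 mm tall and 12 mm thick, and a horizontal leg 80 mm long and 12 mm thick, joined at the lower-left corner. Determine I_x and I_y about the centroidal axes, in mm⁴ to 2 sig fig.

Break the section into simple shapes (no overlaps), measuring from the bottom-left corner of the bounding box.
Vertical leg: 12 × 130, A = 1 560 mm², y = 65 mm, Ī = 2 197 000 mm⁴.
Horizontal leg (remainder): 68 × 12, A = 816 mm², y = 6 mm, Ī = 9 792 mm⁴.
Centroid: ȳ = ΣA·y / ΣA = 44.74 mm.
Transfer each piece to the centroidal x-axis using Ī + A·d² with d = y − 44.74:
  vertical leg: d = 20.26 mm → contributes +2 837 495 mm⁴
  horizontal leg (remainder): d = -38.74 mm → contributes +1 234 269 mm⁴
Total I = 4 071 764 mm⁴.
For the y-axis: x̄ = 19.74 mm.
Repeating about the centroidal y-axis gives I_y = 1 190 364 mm⁴.

I_x ≈ 4.1 × 10⁶ mm⁴, I_y ≈ 1.2 × 10⁶ mm⁴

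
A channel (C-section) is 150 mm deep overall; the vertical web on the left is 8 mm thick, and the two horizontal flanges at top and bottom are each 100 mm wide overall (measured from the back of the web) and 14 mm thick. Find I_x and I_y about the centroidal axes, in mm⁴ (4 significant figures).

I_x ≈ 1.420 × 10⁷ mm⁴, I_y ≈ 3.870 × 10⁶ mm⁴

Decompose the section into non-overlapping parts with the origin at the bottom-left of its bounding rectangle.
Web: 8 × 150, A = 1 200 mm², y = 75 mm, Ī = 2 250 000 mm⁴.
Top flange (beyond web): 92 × 14, A = 1 288 mm², y = 143 mm, Ī = 21037.3 mm⁴.
Bottom flange (beyond web): 92 × 14, A = 1 288 mm², y = 7 mm, Ī = 21037.3 mm⁴.
By symmetry the centroid is at mid-height, ȳ = 75 mm.
Transfer each piece to the centroidal x-axis using Ī + A·d² with d = y − 75:
  web: d = 0 mm → contributes +2 250 000 mm⁴
  top flange (beyond web): d = 68 mm → contributes +5 976 749 mm⁴
  bottom flange (beyond web): d = -68 mm → contributes +5 976 749 mm⁴
Total I = 14 203 499 mm⁴.
For the y-axis: x̄ = 38.1102 mm.
Repeating about the centroidal y-axis gives I_y = 3 869 949 mm⁴.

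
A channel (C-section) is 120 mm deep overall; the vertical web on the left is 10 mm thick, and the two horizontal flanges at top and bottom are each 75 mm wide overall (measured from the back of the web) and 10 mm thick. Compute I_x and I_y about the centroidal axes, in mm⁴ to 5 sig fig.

I_x ≈ 5.3833 × 10⁶ mm⁴, I_y ≈ 1.3452 × 10⁶ mm⁴

Split into non-overlapping primitives; take the origin at the lower-left of the bounding box.
Web: 10 × 120, A = 1 200 mm², y = 60 mm, Ī = 1 440 000 mm⁴.
Top flange (beyond web): 65 × 10, A = 650 mm², y = 115 mm, Ī = 5416.667 mm⁴.
Bottom flange (beyond web): 65 × 10, A = 650 mm², y = 5 mm, Ī = 5416.667 mm⁴.
By symmetry the centroid is at mid-height, ȳ = 60 mm.
Transfer each piece to the centroidal x-axis using Ī + A·d² with d = y − 60:
  web: d = 0 mm → contributes +1 440 000 mm⁴
  top flange (beyond web): d = 55 mm → contributes +1 971 667 mm⁴
  bottom flange (beyond web): d = -55 mm → contributes +1 971 667 mm⁴
Total I = 5 383 333 mm⁴.
For the y-axis: x̄ = 24.5 mm.
Repeating about the centroidal y-axis gives I_y = 1 345 208 mm⁴.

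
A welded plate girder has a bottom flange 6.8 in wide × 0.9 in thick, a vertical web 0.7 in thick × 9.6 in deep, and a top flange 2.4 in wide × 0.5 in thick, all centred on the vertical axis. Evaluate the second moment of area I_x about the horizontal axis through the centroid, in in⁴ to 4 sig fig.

I_x ≈ 202.9 in⁴

Treat the section as a set of non-overlapping primitives; coordinates are from the bounding-box lower-left.
Bottom plate: 6.8 × 0.9, A = 6.12 in², y = 0.45 in, Ī = 0.4131 in⁴.
Web plate: 0.7 × 9.6, A = 6.72 in², y = 5.7 in, Ī = 51.6096 in⁴.
Top plate: 2.4 × 0.5, A = 1.2 in², y = 10.75 in, Ī = 0.025 in⁴.
Centroid: ȳ = ΣA·y / ΣA = 3.84316 in.
Transfer each piece to the horizontal axis through the centroid using Ī + A·d² with d = y − 3.84316:
  bottom plate: d = -3.39316 in → contributes +70.876 in⁴
  web plate: d = 1.85684 in → contributes +74.7791 in⁴
  top plate: d = 6.90684 in → contributes +57.2703 in⁴
Total I = 202.925 in⁴.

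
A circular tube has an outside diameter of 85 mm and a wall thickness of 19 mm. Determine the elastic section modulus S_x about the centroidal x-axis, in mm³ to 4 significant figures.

S_x ≈ 5.466 × 10⁴ mm³

Break the section into simple shapes (no overlaps), measuring from the bottom-left corner of the bounding box.
Outer circle: ⌀85, A = 5674.5 mm², y = 42.5 mm, Ī = 2 562 392 mm⁴.
Bore (subtracted): ⌀47, A = 1734.94 mm², y = 42.5 mm, Ī = 239 531 mm⁴.
By symmetry the centroid is at mid-height, ȳ = 42.5 mm.
All pieces are centred on the centroidal x-axis, so I = ΣĪ (holes subtracted) = 2 322 861 mm⁴.
Extreme fibre distance c = 42.5 mm; S = I/c = 54655.6 mm³.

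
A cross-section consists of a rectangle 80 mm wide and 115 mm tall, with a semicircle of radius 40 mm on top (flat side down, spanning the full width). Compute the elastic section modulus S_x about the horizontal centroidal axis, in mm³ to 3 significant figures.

S_x ≈ 2.62 × 10⁵ mm³

Decompose the section into non-overlapping parts with the origin at the bottom-left of its bounding rectangle.
Rectangular body: 80 × 115, A = 9 200 mm², y = 57.5 mm, Ī = 10 139 167 mm⁴.
Semicircular cap: semicircle r = 40, A = 2513.3 mm², y = 131.98 mm, Ī = 280 978 mm⁴.
Centroid: ȳ = ΣA·y / ΣA = 73.48 mm.
Transfer each piece to the horizontal centroidal axis using Ī + A·d² with d = y − 73.48:
  rectangular body: d = -15.98 mm → contributes +12 488 528 mm⁴
  semicircular cap: d = 58.496 mm → contributes +8 880 964 mm⁴
Total I = 21 369 491 mm⁴.
Extreme fibre distance c = 81.52 mm; S = I/c = 262 139 mm³.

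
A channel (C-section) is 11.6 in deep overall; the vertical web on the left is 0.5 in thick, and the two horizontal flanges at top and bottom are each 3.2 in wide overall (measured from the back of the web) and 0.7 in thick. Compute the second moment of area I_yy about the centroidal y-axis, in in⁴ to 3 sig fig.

I_yy ≈ 8.28 in⁴

Split into non-overlapping primitives; take the origin at the lower-left of the bounding box.
Web: 0.5 × 11.6, A = 5.8 in², x = 0.25 in, Ī = 0.12083 in⁴.
Top flange (beyond web): 2.7 × 0.7, A = 1.89 in², x = 1.85 in, Ī = 1.1482 in⁴.
Bottom flange (beyond web): 2.7 × 0.7, A = 1.89 in², x = 1.85 in, Ī = 1.1482 in⁴.
Centroid: x̄ = ΣA·x / ΣA = 0.88132 in.
Transfer each piece to the centroidal y-axis using Ī + A·d² with d = x − 0.88132:
  web: d = -0.63132 in → contributes +2.4325 in⁴
  top flange (beyond web): d = 0.96868 in → contributes +2.9217 in⁴
  bottom flange (beyond web): d = 0.96868 in → contributes +2.9217 in⁴
Total I = 8.2758 in⁴.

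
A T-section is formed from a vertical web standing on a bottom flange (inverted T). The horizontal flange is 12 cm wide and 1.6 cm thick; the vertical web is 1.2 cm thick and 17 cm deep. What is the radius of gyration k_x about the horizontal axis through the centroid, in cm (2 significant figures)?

Split into non-overlapping primitives; take the origin at the lower-left of the bounding box.
Flange: 12 × 1.6, A = 19.2 cm², y = 0.8 cm, Ī = 4.096 cm⁴.
Web: 1.2 × 17, A = 20.4 cm², y = 10.1 cm, Ī = 491.3 cm⁴.
Centroid: ȳ = ΣA·y / ΣA = 5.591 cm.
Transfer each piece to the horizontal axis through the centroid using Ī + A·d² with d = y − 5.591:
  flange: d = -4.791 cm → contributes +444.8 cm⁴
  web: d = 4.509 cm → contributes +906.1 cm⁴
Total I = 1 351 cm⁴.
Radius of gyration: k = √(I/A) = √(1 351 / 39.6) = 5.841 cm.

k_x ≈ 5.8 cm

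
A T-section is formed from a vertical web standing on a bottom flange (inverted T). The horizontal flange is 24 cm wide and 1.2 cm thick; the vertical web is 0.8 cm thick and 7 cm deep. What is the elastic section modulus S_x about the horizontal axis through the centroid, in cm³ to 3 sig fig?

S_x ≈ 15.2 cm³

Split into non-overlapping primitives; take the origin at the lower-left of the bounding box.
Flange: 24 × 1.2, A = 28.8 cm², y = 0.6 cm, Ī = 3.456 cm⁴.
Web: 0.8 × 7, A = 5.6 cm², y = 4.7 cm, Ī = 22.867 cm⁴.
Centroid: ȳ = ΣA·y / ΣA = 1.2674 cm.
Transfer each piece to the horizontal axis through the centroid using Ī + A·d² with d = y − 1.2674:
  flange: d = -0.66744 cm → contributes +16.286 cm⁴
  web: d = 3.4326 cm → contributes +88.848 cm⁴
Total I = 105.13 cm⁴.
Extreme fibre distance c = 6.9326 cm; S = I/c = 15.165 cm³.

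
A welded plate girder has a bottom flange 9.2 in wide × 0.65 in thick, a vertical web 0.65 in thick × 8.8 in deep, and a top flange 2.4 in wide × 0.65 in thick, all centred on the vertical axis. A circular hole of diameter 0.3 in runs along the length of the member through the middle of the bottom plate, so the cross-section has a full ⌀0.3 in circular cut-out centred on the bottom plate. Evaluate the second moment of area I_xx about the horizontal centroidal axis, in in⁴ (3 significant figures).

Treat the section as a set of non-overlapping primitives; coordinates are from the bounding-box lower-left.
Bottom plate: 9.2 × 0.65, A = 5.98 in², y = 0.325 in, Ī = 0.21055 in⁴.
Web plate: 0.65 × 8.8, A = 5.72 in², y = 5.05 in, Ī = 36.913 in⁴.
Top plate: 2.4 × 0.65, A = 1.56 in², y = 9.775 in, Ī = 0.054925 in⁴.
Hole (subtracted): ⌀0.3, A = 0.070686 in², y = 0.325 in, Ī = 0.00039761 in⁴.
Centroid: ȳ = ΣA·y / ΣA = 3.4919 in.
Transfer each piece to the horizontal centroidal axis using Ī + A·d² with d = y − 3.4919:
  bottom plate: d = -3.1669 in → contributes +60.185 in⁴
  web plate: d = 1.5581 in → contributes +50.8 in⁴
  top plate: d = 6.2831 in → contributes +61.64 in⁴
  hole: d = -3.1669 in → contributes −0.70932 in⁴
Total I = 171.92 in⁴.

I_xx ≈ 172 in⁴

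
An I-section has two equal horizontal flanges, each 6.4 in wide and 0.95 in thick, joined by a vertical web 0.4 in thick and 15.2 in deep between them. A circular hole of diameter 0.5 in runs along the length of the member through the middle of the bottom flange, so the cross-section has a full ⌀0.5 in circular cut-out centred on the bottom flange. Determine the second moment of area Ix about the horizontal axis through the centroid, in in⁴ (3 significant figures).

Ix ≈ 898 in⁴

Split into non-overlapping primitives; take the origin at the lower-left of the bounding box.
Bottom flange: 6.4 × 0.95, A = 6.08 in², y = 0.475 in, Ī = 0.45727 in⁴.
Web: 0.4 × 15.2, A = 6.08 in², y = 8.55 in, Ī = 117.06 in⁴.
Top flange: 6.4 × 0.95, A = 6.08 in², y = 16.625 in, Ī = 0.45727 in⁴.
Hole (subtracted): ⌀0.5, A = 0.19635 in², y = 0.475 in, Ī = 0.003068 in⁴.
Centroid: ȳ = ΣA·y / ΣA = 8.6379 in.
Transfer each piece to the horizontal axis through the centroid using Ī + A·d² with d = y − 8.6379:
  bottom flange: d = -8.1629 in → contributes +405.58 in⁴
  web: d = -0.087871 in → contributes +117.11 in⁴
  top flange: d = 7.9871 in → contributes +388.33 in⁴
  hole: d = -8.1629 in → contributes −13.086 in⁴
Total I = 897.93 in⁴.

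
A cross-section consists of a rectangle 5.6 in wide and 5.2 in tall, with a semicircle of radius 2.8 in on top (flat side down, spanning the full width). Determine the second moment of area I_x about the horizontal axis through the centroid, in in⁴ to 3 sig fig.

Treat the section as a set of non-overlapping primitives; coordinates are from the bounding-box lower-left.
Rectangular body: 5.6 × 5.2, A = 29.12 in², y = 2.6 in, Ī = 65.617 in⁴.
Semicircular cap: semicircle r = 2.8, A = 12.315 in², y = 6.3884 in, Ī = 6.7463 in⁴.
Centroid: ȳ = ΣA·y / ΣA = 3.7259 in.
Transfer each piece to the horizontal axis through the centroid using Ī + A·d² with d = y − 3.7259:
  rectangular body: d = -1.1259 in → contributes +102.53 in⁴
  semicircular cap: d = 2.6624 in → contributes +94.04 in⁴
Total I = 196.57 in⁴.

I_x ≈ 197 in⁴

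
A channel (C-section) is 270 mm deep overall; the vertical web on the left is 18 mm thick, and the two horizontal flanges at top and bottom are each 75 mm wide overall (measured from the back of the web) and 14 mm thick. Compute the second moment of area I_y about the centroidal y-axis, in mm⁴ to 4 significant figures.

I_y ≈ 2.253 × 10⁶ mm⁴

Treat the section as a set of non-overlapping primitives; coordinates are from the bounding-box lower-left.
Web: 18 × 270, A = 4 860 mm², x = 9 mm, Ī = 131 220 mm⁴.
Top flange (beyond web): 57 × 14, A = 798 mm², x = 46.5 mm, Ī = 216 059 mm⁴.
Bottom flange (beyond web): 57 × 14, A = 798 mm², x = 46.5 mm, Ī = 216 059 mm⁴.
Centroid: x̄ = ΣA·x / ΣA = 18.2704 mm.
Transfer each piece to the centroidal y-axis using Ī + A·d² with d = x − 18.2704:
  web: d = -9.27045 mm → contributes +548 894 mm⁴
  top flange (beyond web): d = 28.2296 mm → contributes +851 991 mm⁴
  bottom flange (beyond web): d = 28.2296 mm → contributes +851 991 mm⁴
Total I = 2 252 876 mm⁴.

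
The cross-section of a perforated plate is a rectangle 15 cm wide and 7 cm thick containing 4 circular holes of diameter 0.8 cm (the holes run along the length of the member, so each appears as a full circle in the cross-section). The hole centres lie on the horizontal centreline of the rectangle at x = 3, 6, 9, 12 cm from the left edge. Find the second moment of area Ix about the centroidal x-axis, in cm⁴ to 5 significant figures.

Ix ≈ 428.67 cm⁴

Break the section into simple shapes (no overlaps), measuring from the bottom-left corner of the bounding box.
Plate: 15 × 7, A = 105 cm², y = 3.5 cm, Ī = 428.75 cm⁴.
Hole 1 (subtracted): ⌀0.8, A = 0.5026548 cm², y = 3.5 cm, Ī = 0.02010619 cm⁴.
Hole 2 (subtracted): ⌀0.8, A = 0.5026548 cm², y = 3.5 cm, Ī = 0.02010619 cm⁴.
Hole 3 (subtracted): ⌀0.8, A = 0.5026548 cm², y = 3.5 cm, Ī = 0.02010619 cm⁴.
Hole 4 (subtracted): ⌀0.8, A = 0.5026548 cm², y = 3.5 cm, Ī = 0.02010619 cm⁴.
By symmetry the centroid is at mid-height, ȳ = 3.5 cm.
All pieces are centred on the centroidal x-axis, so I = ΣĪ (holes subtracted) = 428.6696 cm⁴.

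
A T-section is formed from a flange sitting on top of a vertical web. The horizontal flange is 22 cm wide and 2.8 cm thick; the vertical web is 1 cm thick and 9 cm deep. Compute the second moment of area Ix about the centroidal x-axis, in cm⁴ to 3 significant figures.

Ix ≈ 374 cm⁴

Treat the section as a set of non-overlapping primitives; coordinates are from the bounding-box lower-left.
Flange: 22 × 2.8, A = 61.6 cm², y = 10.4 cm, Ī = 40.245 cm⁴.
Web: 1 × 9, A = 9 cm², y = 4.5 cm, Ī = 60.75 cm⁴.
Centroid: ȳ = ΣA·y / ΣA = 9.6479 cm.
Transfer each piece to the centroidal x-axis using Ī + A·d² with d = y − 9.6479:
  flange: d = 0.75212 cm → contributes +75.092 cm⁴
  web: d = -5.1479 cm → contributes +299.26 cm⁴
Total I = 374.35 cm⁴.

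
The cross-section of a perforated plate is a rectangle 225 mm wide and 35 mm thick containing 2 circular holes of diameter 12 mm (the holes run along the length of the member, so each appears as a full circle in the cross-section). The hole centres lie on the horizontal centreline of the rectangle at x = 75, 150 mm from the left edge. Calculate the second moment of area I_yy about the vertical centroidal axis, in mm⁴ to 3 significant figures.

I_yy ≈ 3.29 × 10⁷ mm⁴

Decompose the section into non-overlapping parts with the origin at the bottom-left of its bounding rectangle.
Plate: 225 × 35, A = 7 875 mm², x = 112.5 mm, Ī = 33 222 656 mm⁴.
Hole 1 (subtracted): ⌀12, A = 113.1 mm², x = 75 mm, Ī = 1017.9 mm⁴.
Hole 2 (subtracted): ⌀12, A = 113.1 mm², x = 150 mm, Ī = 1017.9 mm⁴.
By symmetry the centroid is at mid-width, x̄ = 112.5 mm.
Transfer each piece to the vertical centroidal axis using Ī + A·d² with d = x − 112.5:
  plate: d = 0 mm → contributes +33 222 656 mm⁴
  hole 1: d = -37.5 mm → contributes −160 061 mm⁴
  hole 2: d = 37.5 mm → contributes −160 061 mm⁴
Total I = 32 902 534 mm⁴.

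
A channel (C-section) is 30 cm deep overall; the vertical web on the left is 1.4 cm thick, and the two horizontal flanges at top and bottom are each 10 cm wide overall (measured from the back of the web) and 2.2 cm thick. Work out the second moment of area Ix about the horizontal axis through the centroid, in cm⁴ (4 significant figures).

Split into non-overlapping primitives; take the origin at the lower-left of the bounding box.
Web: 1.4 × 30, A = 42 cm², y = 15 cm, Ī = 3 150 cm⁴.
Top flange (beyond web): 8.6 × 2.2, A = 18.92 cm², y = 28.9 cm, Ī = 7.63107 cm⁴.
Bottom flange (beyond web): 8.6 × 2.2, A = 18.92 cm², y = 1.1 cm, Ī = 7.63107 cm⁴.
By symmetry the centroid is at mid-height, ȳ = 15 cm.
Transfer each piece to the horizontal axis through the centroid using Ī + A·d² with d = y − 15:
  web: d = 0 cm → contributes +3 150 cm⁴
  top flange (beyond web): d = 13.9 cm → contributes +3663.16 cm⁴
  bottom flange (beyond web): d = -13.9 cm → contributes +3663.16 cm⁴
Total I = 10476.3 cm⁴.

Ix ≈ 1.048 × 10⁴ cm⁴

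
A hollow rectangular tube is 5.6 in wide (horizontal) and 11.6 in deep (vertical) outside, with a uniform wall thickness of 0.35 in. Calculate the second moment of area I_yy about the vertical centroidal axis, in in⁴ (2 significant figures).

Treat the section as a set of non-overlapping primitives; coordinates are from the bounding-box lower-left.
Outer rectangle: 5.6 × 11.6, A = 64.96 in², x = 2.8 in, Ī = 169.8 in⁴.
Inner void (subtracted): 4.9 × 10.9, A = 53.41 in², x = 2.8 in, Ī = 106.9 in⁴.
By symmetry the centroid is at mid-width, x̄ = 2.8 in.
All pieces are centred on the vertical centroidal axis, so I = ΣĪ (holes subtracted) = 62.9 in⁴.

I_yy ≈ 63 in⁴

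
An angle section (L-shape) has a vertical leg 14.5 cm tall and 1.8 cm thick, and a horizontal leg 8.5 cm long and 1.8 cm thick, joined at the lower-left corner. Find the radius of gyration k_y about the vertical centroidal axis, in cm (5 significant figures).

Decompose the section into non-overlapping parts with the origin at the bottom-left of its bounding rectangle.
Vertical leg: 1.8 × 14.5, A = 26.1 cm², x = 0.9 cm, Ī = 7.047 cm⁴.
Horizontal leg (remainder): 6.7 × 1.8, A = 12.06 cm², x = 5.15 cm, Ī = 45.11445 cm⁴.
Centroid: x̄ = ΣA·x / ΣA = 2.24316 cm.
Transfer each piece to the vertical centroidal axis using Ī + A·d² with d = x − 2.24316:
  vertical leg: d = -1.34316 cm → contributes +54.13348 cm⁴
  horizontal leg (remainder): d = 2.90684 cm → contributes +147.018 cm⁴
Total I = 201.1515 cm⁴.
Radius of gyration: k = √(I/A) = √(201.1515 / 38.16) = 2.295924 cm.

k_y ≈ 2.2959 cm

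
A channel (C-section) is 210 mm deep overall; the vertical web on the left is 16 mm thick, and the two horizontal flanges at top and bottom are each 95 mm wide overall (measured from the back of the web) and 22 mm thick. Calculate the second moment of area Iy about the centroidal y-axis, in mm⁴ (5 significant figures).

Iy ≈ 5.7343 × 10⁶ mm⁴

Break the section into simple shapes (no overlaps), measuring from the bottom-left corner of the bounding box.
Web: 16 × 210, A = 3 360 mm², x = 8 mm, Ī = 71 680 mm⁴.
Top flange (beyond web): 79 × 22, A = 1 738 mm², x = 55.5 mm, Ī = 903904.8 mm⁴.
Bottom flange (beyond web): 79 × 22, A = 1 738 mm², x = 55.5 mm, Ī = 903904.8 mm⁴.
Centroid: x̄ = ΣA·x / ΣA = 32.15301 mm.
Transfer each piece to the centroidal y-axis using Ī + A·d² with d = x − 32.15301:
  web: d = -24.15301 mm → contributes +2 031 797 mm⁴
  top flange (beyond web): d = 23.34699 mm → contributes +1 851 257 mm⁴
  bottom flange (beyond web): d = 23.34699 mm → contributes +1 851 257 mm⁴
Total I = 5 734 311 mm⁴.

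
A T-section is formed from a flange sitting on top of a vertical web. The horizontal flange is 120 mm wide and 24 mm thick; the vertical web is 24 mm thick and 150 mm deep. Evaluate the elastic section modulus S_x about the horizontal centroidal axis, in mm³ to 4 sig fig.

S_x ≈ 1.671 × 10⁵ mm³

Split into non-overlapping primitives; take the origin at the lower-left of the bounding box.
Flange: 120 × 24, A = 2 880 mm², y = 162 mm, Ī = 138 240 mm⁴.
Web: 24 × 150, A = 3 600 mm², y = 75 mm, Ī = 6 750 000 mm⁴.
Centroid: ȳ = ΣA·y / ΣA = 113.667 mm.
Transfer each piece to the horizontal centroidal axis using Ī + A·d² with d = y − 113.667:
  flange: d = 48.3333 mm → contributes +6 866 240 mm⁴
  web: d = -38.6667 mm → contributes +12 132 400 mm⁴
Total I = 18 998 640 mm⁴.
Extreme fibre distance c = 113.667 mm; S = I/c = 167 143 mm³.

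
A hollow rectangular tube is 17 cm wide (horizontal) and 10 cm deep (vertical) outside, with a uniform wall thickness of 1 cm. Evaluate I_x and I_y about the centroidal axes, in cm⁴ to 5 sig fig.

Treat the section as a set of non-overlapping primitives; coordinates are from the bounding-box lower-left.
Outer rectangle: 17 × 10, A = 170 cm², y = 5 cm, Ī = 1416.667 cm⁴.
Inner void (subtracted): 15 × 8, A = 120 cm², y = 5 cm, Ī = 640 cm⁴.
By symmetry the centroid is at mid-height, ȳ = 5 cm.
All pieces are centred on the centroidal x-axis, so I = ΣĪ (holes subtracted) = 776.6667 cm⁴.
Repeating about the centroidal y-axis gives I_y = 1844.167 cm⁴.

I_x ≈ 776.67 cm⁴, I_y ≈ 1844.2 cm⁴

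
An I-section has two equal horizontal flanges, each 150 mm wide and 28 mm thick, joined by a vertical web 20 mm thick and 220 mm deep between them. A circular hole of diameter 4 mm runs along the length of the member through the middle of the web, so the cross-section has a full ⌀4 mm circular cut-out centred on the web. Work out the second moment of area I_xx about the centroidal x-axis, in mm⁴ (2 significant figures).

Split into non-overlapping primitives; take the origin at the lower-left of the bounding box.
Bottom flange: 150 × 28, A = 4 200 mm², y = 14 mm, Ī = 274 400 mm⁴.
Web: 20 × 220, A = 4 400 mm², y = 138 mm, Ī = 17 746 667 mm⁴.
Top flange: 150 × 28, A = 4 200 mm², y = 262 mm, Ī = 274 400 mm⁴.
Hole (subtracted): ⌀4, A = 12.57 mm², y = 138 mm, Ī = 12.57 mm⁴.
By symmetry the centroid is at mid-height, ȳ = 138 mm.
Transfer each piece to the centroidal x-axis using Ī + A·d² with d = y − 138:
  bottom flange: d = -124 mm → contributes +64 853 600 mm⁴
  web: d = 0 mm → contributes +17 746 667 mm⁴
  top flange: d = 124 mm → contributes +64 853 600 mm⁴
  hole: d = 0 mm → contributes −12.57 mm⁴
Total I = 147 453 854 mm⁴.

I_xx ≈ 1.5 × 10⁸ mm⁴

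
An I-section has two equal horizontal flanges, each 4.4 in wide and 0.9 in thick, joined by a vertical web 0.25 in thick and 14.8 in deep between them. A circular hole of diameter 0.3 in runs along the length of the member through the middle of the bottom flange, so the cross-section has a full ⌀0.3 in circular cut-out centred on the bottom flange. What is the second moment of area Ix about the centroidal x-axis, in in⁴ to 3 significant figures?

Ix ≈ 552 in⁴

Decompose the section into non-overlapping parts with the origin at the bottom-left of its bounding rectangle.
Bottom flange: 4.4 × 0.9, A = 3.96 in², y = 0.45 in, Ī = 0.2673 in⁴.
Web: 0.25 × 14.8, A = 3.7 in², y = 8.3 in, Ī = 67.537 in⁴.
Top flange: 4.4 × 0.9, A = 3.96 in², y = 16.15 in, Ī = 0.2673 in⁴.
Hole (subtracted): ⌀0.3, A = 0.070686 in², y = 0.45 in, Ī = 0.00039761 in⁴.
Centroid: ȳ = ΣA·y / ΣA = 8.348 in.
Transfer each piece to the centroidal x-axis using Ī + A·d² with d = y − 8.348:
  bottom flange: d = -7.898 in → contributes +247.29 in⁴
  web: d = -0.048045 in → contributes +67.546 in⁴
  top flange: d = 7.802 in → contributes +241.31 in⁴
  hole: d = -7.898 in → contributes −4.4097 in⁴
Total I = 551.74 in⁴.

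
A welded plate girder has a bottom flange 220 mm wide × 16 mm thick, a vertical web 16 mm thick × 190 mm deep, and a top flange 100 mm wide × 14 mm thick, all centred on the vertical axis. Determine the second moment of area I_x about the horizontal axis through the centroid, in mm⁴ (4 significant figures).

Treat the section as a set of non-overlapping primitives; coordinates are from the bounding-box lower-left.
Bottom plate: 220 × 16, A = 3 520 mm², y = 8 mm, Ī = 75093.3 mm⁴.
Web plate: 16 × 190, A = 3 040 mm², y = 111 mm, Ī = 9 145 333 mm⁴.
Top plate: 100 × 14, A = 1 400 mm², y = 213 mm, Ī = 22866.7 mm⁴.
Centroid: ȳ = ΣA·y / ΣA = 83.392 mm.
Transfer each piece to the horizontal axis through the centroid using Ī + A·d² with d = y − 83.392:
  bottom plate: d = -75.392 mm → contributes +20 082 589 mm⁴
  web plate: d = 27.608 mm → contributes +11 462 433 mm⁴
  top plate: d = 129.608 mm → contributes +23 540 408 mm⁴
Total I = 55 085 430 mm⁴.

I_x ≈ 5.509 × 10⁷ mm⁴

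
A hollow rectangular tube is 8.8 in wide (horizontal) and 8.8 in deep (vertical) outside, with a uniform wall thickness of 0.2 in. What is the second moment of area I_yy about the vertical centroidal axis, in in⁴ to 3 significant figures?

Decompose the section into non-overlapping parts with the origin at the bottom-left of its bounding rectangle.
Outer rectangle: 8.8 × 8.8, A = 77.44 in², x = 4.4 in, Ī = 499.75 in⁴.
Inner void (subtracted): 8.4 × 8.4, A = 70.56 in², x = 4.4 in, Ī = 414.89 in⁴.
By symmetry the centroid is at mid-width, x̄ = 4.4 in.
All pieces are centred on the vertical centroidal axis, so I = ΣĪ (holes subtracted) = 84.853 in⁴.

I_yy ≈ 84.9 in⁴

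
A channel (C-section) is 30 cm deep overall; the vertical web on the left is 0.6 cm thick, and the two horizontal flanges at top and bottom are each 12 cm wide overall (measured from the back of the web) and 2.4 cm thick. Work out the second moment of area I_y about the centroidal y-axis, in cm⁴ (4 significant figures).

Decompose the section into non-overlapping parts with the origin at the bottom-left of its bounding rectangle.
Web: 0.6 × 30, A = 18 cm², x = 0.3 cm, Ī = 0.54 cm⁴.
Top flange (beyond web): 11.4 × 2.4, A = 27.36 cm², x = 6.3 cm, Ī = 296.309 cm⁴.
Bottom flange (beyond web): 11.4 × 2.4, A = 27.36 cm², x = 6.3 cm, Ī = 296.309 cm⁴.
Centroid: x̄ = ΣA·x / ΣA = 4.81485 cm.
Transfer each piece to the centroidal y-axis using Ī + A·d² with d = x − 4.81485:
  web: d = -4.51485 cm → contributes +367.45 cm⁴
  top flange (beyond web): d = 1.48515 cm → contributes +356.656 cm⁴
  bottom flange (beyond web): d = 1.48515 cm → contributes +356.656 cm⁴
Total I = 1080.76 cm⁴.

I_y ≈ 1081 cm⁴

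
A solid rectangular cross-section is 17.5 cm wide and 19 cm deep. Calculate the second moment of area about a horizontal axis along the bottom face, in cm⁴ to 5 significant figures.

I_base ≈ 4.0011 × 10⁴ cm⁴

The section: 17.5 × 19, A = 332.5 cm², y = 9.5 cm, Ī = 10002.71 cm⁴.
Transfer it to a horizontal axis along the bottom face using Ī + A·d² with d = y − 0:
  the section: d = 9.5 cm → contributes +40010.83 cm⁴
Total I = 40010.83 cm⁴.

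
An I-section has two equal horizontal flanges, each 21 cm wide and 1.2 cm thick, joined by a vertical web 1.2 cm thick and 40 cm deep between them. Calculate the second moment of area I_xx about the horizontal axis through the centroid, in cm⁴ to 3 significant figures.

I_xx ≈ 2.78 × 10⁴ cm⁴

Break the section into simple shapes (no overlaps), measuring from the bottom-left corner of the bounding box.
Bottom flange: 21 × 1.2, A = 25.2 cm², y = 0.6 cm, Ī = 3.024 cm⁴.
Web: 1.2 × 40, A = 48 cm², y = 21.2 cm, Ī = 6 400 cm⁴.
Top flange: 21 × 1.2, A = 25.2 cm², y = 41.8 cm, Ī = 3.024 cm⁴.
By symmetry the centroid is at mid-height, ȳ = 21.2 cm.
Transfer each piece to the horizontal axis through the centroid using Ī + A·d² with d = y − 21.2:
  bottom flange: d = -20.6 cm → contributes +10 697 cm⁴
  web: d = 0 cm → contributes +6 400 cm⁴
  top flange: d = 20.6 cm → contributes +10 697 cm⁴
Total I = 27 794 cm⁴.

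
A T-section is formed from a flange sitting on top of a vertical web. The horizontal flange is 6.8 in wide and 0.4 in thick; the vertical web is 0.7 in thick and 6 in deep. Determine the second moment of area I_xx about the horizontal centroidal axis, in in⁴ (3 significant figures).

I_xx ≈ 29.5 in⁴

Decompose the section into non-overlapping parts with the origin at the bottom-left of its bounding rectangle.
Flange: 6.8 × 0.4, A = 2.72 in², y = 6.2 in, Ī = 0.036267 in⁴.
Web: 0.7 × 6, A = 4.2 in², y = 3 in, Ī = 12.6 in⁴.
Centroid: ȳ = ΣA·y / ΣA = 4.2578 in.
Transfer each piece to the horizontal centroidal axis using Ī + A·d² with d = y − 4.2578:
  flange: d = 1.9422 in → contributes +10.296 in⁴
  web: d = -1.2578 in → contributes +19.245 in⁴
Total I = 29.541 in⁴.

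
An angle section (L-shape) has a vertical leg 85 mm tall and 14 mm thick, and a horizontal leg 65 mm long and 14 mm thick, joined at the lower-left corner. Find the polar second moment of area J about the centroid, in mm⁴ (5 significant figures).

Split into non-overlapping primitives; take the origin at the lower-left of the bounding box.
Vertical leg: 14 × 85, A = 1 190 mm², y = 42.5 mm, Ī = 716479.2 mm⁴.
Horizontal leg (remainder): 51 × 14, A = 714 mm², y = 7 mm, Ī = 11 662 mm⁴.
Centroid: ȳ = ΣA·y / ΣA = 29.1875 mm.
Transfer each piece to the centroidal x-axis using Ī + A·d² with d = y − 29.1875:
  vertical leg: d = 13.3125 mm → contributes +927374.1 mm⁴
  horizontal leg (remainder): d = -22.1875 mm → contributes +363153.6 mm⁴
Total I = 1 290 528 mm⁴.
For the y-axis: x̄ = 19.1875 mm.
Repeating about the centroidal y-axis gives I_y = 645547.7 mm⁴.
Polar second moment: J = I_x + I_y = 1 936 075 mm⁴.

J ≈ 1.9361 × 10⁶ mm⁴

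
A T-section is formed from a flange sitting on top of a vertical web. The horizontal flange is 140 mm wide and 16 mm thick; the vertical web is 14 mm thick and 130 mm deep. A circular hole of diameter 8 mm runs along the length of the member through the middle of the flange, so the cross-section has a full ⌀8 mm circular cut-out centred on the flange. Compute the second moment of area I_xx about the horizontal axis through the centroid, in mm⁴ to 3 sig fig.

I_xx ≈ 7.91 × 10⁶ mm⁴

Decompose the section into non-overlapping parts with the origin at the bottom-left of its bounding rectangle.
Flange: 140 × 16, A = 2 240 mm², y = 138 mm, Ī = 47 787 mm⁴.
Web: 14 × 130, A = 1 820 mm², y = 65 mm, Ī = 2 563 167 mm⁴.
Hole (subtracted): ⌀8, A = 50.265 mm², y = 138 mm, Ī = 201.06 mm⁴.
Centroid: ȳ = ΣA·y / ΣA = 104.87 mm.
Transfer each piece to the horizontal axis through the centroid using Ī + A·d² with d = y − 104.87:
  flange: d = 33.134 mm → contributes +2 507 051 mm⁴
  web: d = -39.866 mm → contributes +5 455 636 mm⁴
  hole: d = 33.134 mm → contributes −55 387 mm⁴
Total I = 7 907 301 mm⁴.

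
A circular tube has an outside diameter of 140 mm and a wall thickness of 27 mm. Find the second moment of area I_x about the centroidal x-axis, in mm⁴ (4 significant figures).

I_x ≈ 1.617 × 10⁷ mm⁴

Treat the section as a set of non-overlapping primitives; coordinates are from the bounding-box lower-left.
Outer circle: ⌀140, A = 15393.8 mm², y = 70 mm, Ī = 18 857 410 mm⁴.
Bore (subtracted): ⌀86, A = 5808.8 mm², y = 70 mm, Ī = 2 685 120 mm⁴.
By symmetry the centroid is at mid-height, ȳ = 70 mm.
All pieces are centred on the centroidal x-axis, so I = ΣĪ (holes subtracted) = 16 172 290 mm⁴.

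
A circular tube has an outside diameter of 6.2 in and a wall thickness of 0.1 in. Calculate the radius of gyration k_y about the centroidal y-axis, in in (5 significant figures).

k_y ≈ 2.1570 in

Treat the section as a set of non-overlapping primitives; coordinates are from the bounding-box lower-left.
Outer circle: ⌀6.2, A = 30.19071 in², x = 3.1 in, Ī = 72.53317 in⁴.
Bore (subtracted): ⌀6, A = 28.27433 in², x = 3.1 in, Ī = 63.61725 in⁴.
By symmetry the centroid is at mid-width, x̄ = 3.1 in.
All pieces are centred on the centroidal y-axis, so I = ΣĪ (holes subtracted) = 8.915918 in⁴.
Radius of gyration: k = √(I/A) = √(8.915918 / 1.916372) = 2.156965 in.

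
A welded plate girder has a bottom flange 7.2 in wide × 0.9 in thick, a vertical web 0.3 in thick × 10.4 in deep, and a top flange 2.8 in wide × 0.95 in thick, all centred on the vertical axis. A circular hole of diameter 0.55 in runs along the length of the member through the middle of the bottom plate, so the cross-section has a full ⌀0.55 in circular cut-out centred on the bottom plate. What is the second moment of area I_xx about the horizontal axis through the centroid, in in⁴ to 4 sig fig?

Decompose the section into non-overlapping parts with the origin at the bottom-left of its bounding rectangle.
Bottom plate: 7.2 × 0.9, A = 6.48 in², y = 0.45 in, Ī = 0.4374 in⁴.
Web plate: 0.3 × 10.4, A = 3.12 in², y = 6.1 in, Ī = 28.1216 in⁴.
Top plate: 2.8 × 0.95, A = 2.66 in², y = 11.775 in, Ī = 0.200054 in⁴.
Hole (subtracted): ⌀0.55, A = 0.237583 in², y = 0.45 in, Ī = 0.0044918 in⁴.
Centroid: ȳ = ΣA·y / ΣA = 4.42196 in.
Transfer each piece to the horizontal axis through the centroid using Ī + A·d² with d = y − 4.42196:
  bottom plate: d = -3.97196 in → contributes +102.669 in⁴
  web plate: d = 1.67804 in → contributes +36.907 in⁴
  top plate: d = 7.35304 in → contributes +144.019 in⁴
  hole: d = -3.97196 in → contributes −3.7527 in⁴
Total I = 279.842 in⁴.

I_xx ≈ 279.8 in⁴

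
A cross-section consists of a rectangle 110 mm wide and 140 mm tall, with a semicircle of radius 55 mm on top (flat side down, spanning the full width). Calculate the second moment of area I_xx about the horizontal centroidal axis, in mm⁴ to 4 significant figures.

Split into non-overlapping primitives; take the origin at the lower-left of the bounding box.
Rectangular body: 110 × 140, A = 15 400 mm², y = 70 mm, Ī = 25 153 333 mm⁴.
Semicircular cap: semicircle r = 55, A = 4751.66 mm², y = 163.343 mm, Ī = 1 004 345 mm⁴.
Centroid: ȳ = ΣA·y / ΣA = 92.0097 mm.
Transfer each piece to the horizontal centroidal axis using Ī + A·d² with d = y − 92.0097:
  rectangular body: d = -22.0097 mm → contributes +32 613 535 mm⁴
  semicircular cap: d = 71.333 mm → contributes +25 182 660 mm⁴
Total I = 57 796 196 mm⁴.

I_xx ≈ 5.780 × 10⁷ mm⁴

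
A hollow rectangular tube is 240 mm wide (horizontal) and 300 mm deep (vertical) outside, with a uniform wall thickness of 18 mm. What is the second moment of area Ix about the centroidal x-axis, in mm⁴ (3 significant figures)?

Ix ≈ 2.27 × 10⁸ mm⁴

Treat the section as a set of non-overlapping primitives; coordinates are from the bounding-box lower-left.
Outer rectangle: 240 × 300, A = 72 000 mm², y = 150 mm, Ī = 540 000 000 mm⁴.
Inner void (subtracted): 204 × 264, A = 53 856 mm², y = 150 mm, Ī = 312 795 648 mm⁴.
By symmetry the centroid is at mid-height, ȳ = 150 mm.
All pieces are centred on the centroidal x-axis, so I = ΣĪ (holes subtracted) = 227 204 352 mm⁴.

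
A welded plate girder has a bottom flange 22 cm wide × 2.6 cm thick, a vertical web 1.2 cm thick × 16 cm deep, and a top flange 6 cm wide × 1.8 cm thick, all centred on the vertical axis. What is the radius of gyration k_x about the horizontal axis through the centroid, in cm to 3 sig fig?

k_x ≈ 6.83 cm

Split into non-overlapping primitives; take the origin at the lower-left of the bounding box.
Bottom plate: 22 × 2.6, A = 57.2 cm², y = 1.3 cm, Ī = 32.223 cm⁴.
Web plate: 1.2 × 16, A = 19.2 cm², y = 10.6 cm, Ī = 409.6 cm⁴.
Top plate: 6 × 1.8, A = 10.8 cm², y = 19.5 cm, Ī = 2.916 cm⁴.
Centroid: ȳ = ΣA·y / ΣA = 5.6018 cm.
Transfer each piece to the horizontal axis through the centroid using Ī + A·d² with d = y − 5.6018:
  bottom plate: d = -4.3018 cm → contributes +1090.8 cm⁴
  web plate: d = 4.9982 cm → contributes +889.25 cm⁴
  top plate: d = 13.898 cm → contributes +2 089 cm⁴
Total I = 4 069 cm⁴.
Radius of gyration: k = √(I/A) = √(4 069 / 87.2) = 6.831 cm.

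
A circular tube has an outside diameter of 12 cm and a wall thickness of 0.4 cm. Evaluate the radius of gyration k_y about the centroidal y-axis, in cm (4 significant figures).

k_y ≈ 4.104 cm

Break the section into simple shapes (no overlaps), measuring from the bottom-left corner of the bounding box.
Outer circle: ⌀12, A = 113.097 cm², x = 6 cm, Ī = 1017.88 cm⁴.
Bore (subtracted): ⌀11.2, A = 98.5203 cm², x = 6 cm, Ī = 772.4 cm⁴.
By symmetry the centroid is at mid-width, x̄ = 6 cm.
All pieces are centred on the centroidal y-axis, so I = ΣĪ (holes subtracted) = 245.477 cm⁴.
Radius of gyration: k = √(I/A) = √(245.477 / 14.577) = 4.10366 cm.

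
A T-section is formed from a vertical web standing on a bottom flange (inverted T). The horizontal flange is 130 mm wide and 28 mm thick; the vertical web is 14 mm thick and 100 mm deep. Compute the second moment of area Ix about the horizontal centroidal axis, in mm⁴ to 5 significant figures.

Ix ≈ 5.5460 × 10⁶ mm⁴

Break the section into simple shapes (no overlaps), measuring from the bottom-left corner of the bounding box.
Flange: 130 × 28, A = 3 640 mm², y = 14 mm, Ī = 237813.3 mm⁴.
Web: 14 × 100, A = 1 400 mm², y = 78 mm, Ī = 1 166 667 mm⁴.
Centroid: ȳ = ΣA·y / ΣA = 31.77778 mm.
Transfer each piece to the horizontal centroidal axis using Ī + A·d² with d = y − 31.77778:
  flange: d = -17.77778 mm → contributes +1 388 233 mm⁴
  web: d = 46.22222 mm → contributes +4 157 758 mm⁴
Total I = 5 545 991 mm⁴.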